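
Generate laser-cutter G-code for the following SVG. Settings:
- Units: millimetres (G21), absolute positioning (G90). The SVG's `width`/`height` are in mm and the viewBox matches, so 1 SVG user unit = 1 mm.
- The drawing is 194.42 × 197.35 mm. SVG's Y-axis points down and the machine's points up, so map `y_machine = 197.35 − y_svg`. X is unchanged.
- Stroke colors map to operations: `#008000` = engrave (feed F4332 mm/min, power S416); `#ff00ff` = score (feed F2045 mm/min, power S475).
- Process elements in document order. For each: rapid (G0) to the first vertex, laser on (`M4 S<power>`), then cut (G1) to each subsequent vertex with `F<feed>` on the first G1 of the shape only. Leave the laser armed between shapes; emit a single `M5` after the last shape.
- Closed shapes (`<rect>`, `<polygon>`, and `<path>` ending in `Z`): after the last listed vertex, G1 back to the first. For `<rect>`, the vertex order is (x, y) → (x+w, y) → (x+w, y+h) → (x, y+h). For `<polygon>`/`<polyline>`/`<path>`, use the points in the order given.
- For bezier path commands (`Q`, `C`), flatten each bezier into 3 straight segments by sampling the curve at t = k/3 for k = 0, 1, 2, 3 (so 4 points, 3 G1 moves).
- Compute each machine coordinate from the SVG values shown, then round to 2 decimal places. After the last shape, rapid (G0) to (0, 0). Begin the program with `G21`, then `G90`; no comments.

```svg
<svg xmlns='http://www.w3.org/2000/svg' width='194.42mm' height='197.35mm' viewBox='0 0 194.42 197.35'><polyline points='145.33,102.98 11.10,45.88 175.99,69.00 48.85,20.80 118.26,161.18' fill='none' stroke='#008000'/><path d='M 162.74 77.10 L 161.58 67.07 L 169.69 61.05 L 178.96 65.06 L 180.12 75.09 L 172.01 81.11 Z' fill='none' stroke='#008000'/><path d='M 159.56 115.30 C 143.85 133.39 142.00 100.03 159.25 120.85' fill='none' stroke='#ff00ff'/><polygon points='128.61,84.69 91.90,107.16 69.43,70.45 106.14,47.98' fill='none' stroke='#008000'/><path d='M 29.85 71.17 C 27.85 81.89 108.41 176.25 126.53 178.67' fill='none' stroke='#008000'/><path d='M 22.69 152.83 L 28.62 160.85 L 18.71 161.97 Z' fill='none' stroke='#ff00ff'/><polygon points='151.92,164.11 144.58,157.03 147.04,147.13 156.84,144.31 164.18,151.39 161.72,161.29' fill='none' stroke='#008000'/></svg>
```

G21
G90
G0 X145.33 Y94.37
M4 S416
G1 X11.10 Y151.47 F4332
G1 X175.99 Y128.35
G1 X48.85 Y176.55
G1 X118.26 Y36.17
G0 X162.74 Y120.25
M4 S416
G1 X161.58 Y130.28 F4332
G1 X169.69 Y136.30
G1 X178.96 Y132.29
G1 X180.12 Y122.26
G1 X172.01 Y116.24
G1 X162.74 Y120.25
G0 X159.56 Y82.05
M4 S475
G1 X148.66 Y77.20 F2045
G1 X148.17 Y83.17
G1 X159.25 Y76.50
G0 X128.61 Y112.66
M4 S416
G1 X91.90 Y90.19 F4332
G1 X69.43 Y126.90
G1 X106.14 Y149.37
G1 X128.61 Y112.66
G0 X29.85 Y126.18
M4 S416
G1 X50.00 Y94.08 F4332
G1 X92.97 Y45.24
G1 X126.53 Y18.68
G0 X22.69 Y44.52
M4 S475
G1 X28.62 Y36.50 F2045
G1 X18.71 Y35.38
G1 X22.69 Y44.52
G0 X151.92 Y33.24
M4 S416
G1 X144.58 Y40.32 F4332
G1 X147.04 Y50.22
G1 X156.84 Y53.04
G1 X164.18 Y45.96
G1 X161.72 Y36.06
G1 X151.92 Y33.24
M5
G0 X0.00 Y0.00

1 u = 1 mm; y_m = 197.35 − y.

[1] `<polyline>` open polyline, #008000→engrave S416 F4332: (145.33,94.37) → (11.10,151.47) → (175.99,128.35) → (48.85,176.55) → (118.26,36.17)

[2] `<path>` regular polygon, #008000→engrave S416 F4332: (162.74,120.25) → (161.58,130.28) → (169.69,136.30) → (178.96,132.29) → (180.12,122.26) → (172.01,116.24) → (162.74,120.25) (closed)

[3] `<path>` cubic bezier, #ff00ff→score S475 F2045: (159.56,82.05) → (148.66,77.20) → (148.17,83.17) → (159.25,76.50)

[4] `<polygon>` regular polygon, #008000→engrave S416 F4332: (128.61,112.66) → (91.90,90.19) → (69.43,126.90) → (106.14,149.37) → (128.61,112.66) (closed)

[5] `<path>` cubic bezier, #008000→engrave S416 F4332: (29.85,126.18) → (50.00,94.08) → (92.97,45.24) → (126.53,18.68)

[6] `<path>` regular polygon, #ff00ff→score S475 F2045: (22.69,44.52) → (28.62,36.50) → (18.71,35.38) → (22.69,44.52) (closed)

[7] `<polygon>` regular polygon, #008000→engrave S416 F4332: (151.92,33.24) → (144.58,40.32) → (147.04,50.22) → (156.84,53.04) → (164.18,45.96) → (161.72,36.06) → (151.92,33.24) (closed)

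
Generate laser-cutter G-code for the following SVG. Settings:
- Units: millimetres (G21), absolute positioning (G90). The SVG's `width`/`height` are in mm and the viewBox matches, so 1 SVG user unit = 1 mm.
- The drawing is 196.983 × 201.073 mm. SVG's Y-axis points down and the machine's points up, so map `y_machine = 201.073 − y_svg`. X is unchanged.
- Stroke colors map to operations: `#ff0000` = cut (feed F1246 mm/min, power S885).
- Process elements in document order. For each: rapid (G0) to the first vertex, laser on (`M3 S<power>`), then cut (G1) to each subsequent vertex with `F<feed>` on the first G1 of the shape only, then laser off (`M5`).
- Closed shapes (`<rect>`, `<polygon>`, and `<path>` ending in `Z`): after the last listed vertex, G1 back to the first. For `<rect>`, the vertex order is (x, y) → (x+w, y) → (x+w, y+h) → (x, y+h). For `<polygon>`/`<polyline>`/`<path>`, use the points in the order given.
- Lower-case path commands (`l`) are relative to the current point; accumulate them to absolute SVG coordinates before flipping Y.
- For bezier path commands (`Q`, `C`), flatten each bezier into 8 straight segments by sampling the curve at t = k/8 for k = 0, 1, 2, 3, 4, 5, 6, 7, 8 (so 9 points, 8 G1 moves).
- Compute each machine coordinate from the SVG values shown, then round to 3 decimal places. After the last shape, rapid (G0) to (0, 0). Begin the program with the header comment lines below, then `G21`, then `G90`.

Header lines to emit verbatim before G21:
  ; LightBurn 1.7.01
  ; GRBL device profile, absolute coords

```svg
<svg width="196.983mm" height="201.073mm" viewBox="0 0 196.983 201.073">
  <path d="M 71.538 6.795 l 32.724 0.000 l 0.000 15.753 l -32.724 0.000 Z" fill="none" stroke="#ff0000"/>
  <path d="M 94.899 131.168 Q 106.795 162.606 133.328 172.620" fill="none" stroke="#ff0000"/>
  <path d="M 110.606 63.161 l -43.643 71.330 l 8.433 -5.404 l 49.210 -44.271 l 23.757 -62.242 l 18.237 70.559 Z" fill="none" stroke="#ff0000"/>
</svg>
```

1 u = 1 mm; y_m = 201.073 − y.

[1] `<path>` rectangle, #ff0000→cut S885 F1246: (71.538,194.278) → (104.262,194.278) → (104.262,178.525) → (71.538,178.525) → (71.538,194.278) (closed)

[2] `<path>` quadratic bezier, #ff0000→cut S885 F1246: (94.899,69.905) → (98.102,62.380) → (101.762,55.525) → (105.879,49.339) → (110.454,43.823) → (115.487,38.976) → (120.976,34.799) → (126.923,31.291) → (133.328,28.453)

[3] `<path>` closed polygon, #ff0000→cut S885 F1246: (110.606,137.912) → (66.963,66.582) → (75.396,71.986) → (124.606,116.257) → (148.363,178.499) → (166.600,107.940) → (110.606,137.912) (closed)

; LightBurn 1.7.01
; GRBL device profile, absolute coords
G21
G90
G0 X71.538 Y194.278
M3 S885
G1 X104.262 Y194.278 F1246
G1 X104.262 Y178.525
G1 X71.538 Y178.525
G1 X71.538 Y194.278
M5
G0 X94.899 Y69.905
M3 S885
G1 X98.102 Y62.380 F1246
G1 X101.762 Y55.525
G1 X105.879 Y49.339
G1 X110.454 Y43.823
G1 X115.487 Y38.976
G1 X120.976 Y34.799
G1 X126.923 Y31.291
G1 X133.328 Y28.453
M5
G0 X110.606 Y137.912
M3 S885
G1 X66.963 Y66.582 F1246
G1 X75.396 Y71.986
G1 X124.606 Y116.257
G1 X148.363 Y178.499
G1 X166.600 Y107.940
G1 X110.606 Y137.912
M5
G0 X0.000 Y0.000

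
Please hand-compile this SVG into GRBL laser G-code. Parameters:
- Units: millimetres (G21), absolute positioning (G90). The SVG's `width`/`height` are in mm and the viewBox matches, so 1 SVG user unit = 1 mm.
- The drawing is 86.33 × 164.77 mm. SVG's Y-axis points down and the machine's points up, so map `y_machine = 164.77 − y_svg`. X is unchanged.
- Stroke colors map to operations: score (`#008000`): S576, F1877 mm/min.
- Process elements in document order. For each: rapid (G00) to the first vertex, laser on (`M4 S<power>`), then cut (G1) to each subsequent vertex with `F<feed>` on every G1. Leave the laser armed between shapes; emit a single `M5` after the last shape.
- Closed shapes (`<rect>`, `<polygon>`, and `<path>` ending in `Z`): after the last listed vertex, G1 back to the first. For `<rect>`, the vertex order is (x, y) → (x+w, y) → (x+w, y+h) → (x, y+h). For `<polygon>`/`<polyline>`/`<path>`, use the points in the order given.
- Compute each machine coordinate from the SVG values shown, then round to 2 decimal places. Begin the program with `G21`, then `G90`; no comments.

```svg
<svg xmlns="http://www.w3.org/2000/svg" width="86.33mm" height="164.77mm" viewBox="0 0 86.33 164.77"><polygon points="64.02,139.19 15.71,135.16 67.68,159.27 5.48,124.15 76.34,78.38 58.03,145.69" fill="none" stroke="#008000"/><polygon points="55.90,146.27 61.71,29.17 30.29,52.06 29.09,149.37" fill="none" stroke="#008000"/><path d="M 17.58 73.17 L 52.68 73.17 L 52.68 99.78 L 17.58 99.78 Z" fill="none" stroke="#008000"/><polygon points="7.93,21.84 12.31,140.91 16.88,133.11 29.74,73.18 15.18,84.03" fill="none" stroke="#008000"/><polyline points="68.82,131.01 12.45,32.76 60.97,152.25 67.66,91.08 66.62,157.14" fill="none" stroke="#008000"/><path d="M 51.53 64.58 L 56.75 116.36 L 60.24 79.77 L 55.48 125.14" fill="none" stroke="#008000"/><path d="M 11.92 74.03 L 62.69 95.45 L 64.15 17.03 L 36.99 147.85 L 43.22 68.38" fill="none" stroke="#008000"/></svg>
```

G21
G90
G00 X64.02 Y25.58
M4 S576
G1 X15.71 Y29.61 F1877
G1 X67.68 Y5.50 F1877
G1 X5.48 Y40.62 F1877
G1 X76.34 Y86.39 F1877
G1 X58.03 Y19.08 F1877
G1 X64.02 Y25.58 F1877
G00 X55.90 Y18.50
M4 S576
G1 X61.71 Y135.60 F1877
G1 X30.29 Y112.71 F1877
G1 X29.09 Y15.40 F1877
G1 X55.90 Y18.50 F1877
G00 X17.58 Y91.60
M4 S576
G1 X52.68 Y91.60 F1877
G1 X52.68 Y64.99 F1877
G1 X17.58 Y64.99 F1877
G1 X17.58 Y91.60 F1877
G00 X7.93 Y142.93
M4 S576
G1 X12.31 Y23.86 F1877
G1 X16.88 Y31.66 F1877
G1 X29.74 Y91.59 F1877
G1 X15.18 Y80.74 F1877
G1 X7.93 Y142.93 F1877
G00 X68.82 Y33.76
M4 S576
G1 X12.45 Y132.01 F1877
G1 X60.97 Y12.52 F1877
G1 X67.66 Y73.69 F1877
G1 X66.62 Y7.63 F1877
G00 X51.53 Y100.19
M4 S576
G1 X56.75 Y48.41 F1877
G1 X60.24 Y85.00 F1877
G1 X55.48 Y39.63 F1877
G00 X11.92 Y90.74
M4 S576
G1 X62.69 Y69.32 F1877
G1 X64.15 Y147.74 F1877
G1 X36.99 Y16.92 F1877
G1 X43.22 Y96.39 F1877
M5

1 u = 1 mm; y_m = 164.77 − y.

[1] `<polygon>` closed polygon, #008000→score S576 F1877: (64.02,25.58) → (15.71,29.61) → (67.68,5.50) → (5.48,40.62) → (76.34,86.39) → (58.03,19.08) → (64.02,25.58) (closed)

[2] `<polygon>` closed polygon, #008000→score S576 F1877: (55.90,18.50) → (61.71,135.60) → (30.29,112.71) → (29.09,15.40) → (55.90,18.50) (closed)

[3] `<path>` rectangle, #008000→score S576 F1877: (17.58,91.60) → (52.68,91.60) → (52.68,64.99) → (17.58,64.99) → (17.58,91.60) (closed)

[4] `<polygon>` closed polygon, #008000→score S576 F1877: (7.93,142.93) → (12.31,23.86) → (16.88,31.66) → (29.74,91.59) → (15.18,80.74) → (7.93,142.93) (closed)

[5] `<polyline>` open polyline, #008000→score S576 F1877: (68.82,33.76) → (12.45,132.01) → (60.97,12.52) → (67.66,73.69) → (66.62,7.63)

[6] `<path>` open polyline, #008000→score S576 F1877: (51.53,100.19) → (56.75,48.41) → (60.24,85.00) → (55.48,39.63)

[7] `<path>` open polyline, #008000→score S576 F1877: (11.92,90.74) → (62.69,69.32) → (64.15,147.74) → (36.99,16.92) → (43.22,96.39)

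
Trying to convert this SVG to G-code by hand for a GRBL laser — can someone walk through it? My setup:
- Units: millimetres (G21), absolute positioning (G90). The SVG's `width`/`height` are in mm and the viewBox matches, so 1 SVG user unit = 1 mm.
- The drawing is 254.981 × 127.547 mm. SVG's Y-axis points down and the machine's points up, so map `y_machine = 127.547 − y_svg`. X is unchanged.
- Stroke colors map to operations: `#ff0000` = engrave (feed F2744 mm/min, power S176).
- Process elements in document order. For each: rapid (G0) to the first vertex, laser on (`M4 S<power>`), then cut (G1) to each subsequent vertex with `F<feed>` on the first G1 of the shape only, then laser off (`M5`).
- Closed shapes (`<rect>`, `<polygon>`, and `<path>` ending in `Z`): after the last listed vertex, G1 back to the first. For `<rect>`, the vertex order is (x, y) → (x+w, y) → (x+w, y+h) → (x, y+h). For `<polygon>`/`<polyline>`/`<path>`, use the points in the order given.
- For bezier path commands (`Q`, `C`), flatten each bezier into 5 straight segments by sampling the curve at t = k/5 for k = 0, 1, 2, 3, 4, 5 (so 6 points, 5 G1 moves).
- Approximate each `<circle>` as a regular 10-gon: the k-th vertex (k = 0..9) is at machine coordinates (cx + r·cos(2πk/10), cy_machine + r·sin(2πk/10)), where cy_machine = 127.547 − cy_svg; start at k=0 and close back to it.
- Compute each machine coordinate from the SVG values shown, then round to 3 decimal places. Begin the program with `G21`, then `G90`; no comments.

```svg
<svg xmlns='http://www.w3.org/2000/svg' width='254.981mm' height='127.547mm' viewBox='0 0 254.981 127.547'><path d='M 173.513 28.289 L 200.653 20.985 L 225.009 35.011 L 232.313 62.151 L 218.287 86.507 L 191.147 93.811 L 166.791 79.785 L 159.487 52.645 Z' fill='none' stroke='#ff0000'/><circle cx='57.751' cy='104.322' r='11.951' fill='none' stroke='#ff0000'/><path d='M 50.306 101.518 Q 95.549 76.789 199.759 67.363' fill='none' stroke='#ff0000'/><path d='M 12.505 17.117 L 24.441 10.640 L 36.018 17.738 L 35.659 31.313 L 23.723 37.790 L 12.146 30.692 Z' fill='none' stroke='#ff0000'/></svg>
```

G21
G90
G0 X173.513 Y99.258
M4 S176
G1 X200.653 Y106.562 F2744
G1 X225.009 Y92.536
G1 X232.313 Y65.396
G1 X218.287 Y41.040
G1 X191.147 Y33.736
G1 X166.791 Y47.762
G1 X159.487 Y74.902
G1 X173.513 Y99.258
M5
G0 X69.702 Y23.225
M4 S176
G1 X67.420 Y30.250 F2744
G1 X61.444 Y34.591
G1 X54.058 Y34.591
G1 X48.082 Y30.250
G1 X45.800 Y23.225
G1 X48.082 Y16.200
G1 X54.058 Y11.859
G1 X61.444 Y11.859
G1 X67.420 Y16.200
G1 X69.702 Y23.225
M5
G0 X50.306 Y26.029
M4 S176
G1 X70.762 Y35.308 F2744
G1 X95.935 Y43.364
G1 X125.826 Y50.195
G1 X160.434 Y55.801
G1 X199.759 Y60.184
M5
G0 X12.505 Y110.430
M4 S176
G1 X24.441 Y116.907 F2744
G1 X36.018 Y109.809
G1 X35.659 Y96.234
G1 X23.723 Y89.757
G1 X12.146 Y96.855
G1 X12.505 Y110.430
M5

viewBox `0 0 254.981 127.547` with mm width/height → 1 unit = 1 mm. Flip: y_m = 127.547 − y_svg.

**Shape 1** — `<path>` regular polygon, stroke `#ff0000` → engrave (S176, F2744). Machine vertices: (173.513,99.258) → (200.653,106.562) → (225.009,92.536) → (232.313,65.396) → (218.287,41.040) → (191.147,33.736) → (166.791,47.762) → (159.487,74.902) → (173.513,99.258). Closed: final G1 returns to the first vertex.

**Shape 2** — `<circle>` circle, stroke `#ff0000` → engrave (S176, F2744). Machine vertices: (69.702,23.225) → (67.420,30.250) → (61.444,34.591) → (54.058,34.591) → (48.082,30.250) → (45.800,23.225) → (48.082,16.200) → (54.058,11.859) → (61.444,11.859) → (67.420,16.200) → (69.702,23.225). Closed: final G1 returns to the first vertex.

**Shape 3** — `<path>` quadratic bezier, stroke `#ff0000` → engrave (S176, F2744). Control points (SVG): P0=(50.306,101.518), P1=(95.549,76.789), P2=(199.759,67.363); sampled at t=k/5. Machine vertices: (50.306,26.029) → (70.762,35.308) → (95.935,43.364) → (125.826,50.195) → (160.434,55.801) → (199.759,60.184). Open path.

**Shape 4** — `<path>` regular polygon, stroke `#ff0000` → engrave (S176, F2744). Machine vertices: (12.505,110.430) → (24.441,116.907) → (36.018,109.809) → (35.659,96.234) → (23.723,89.757) → (12.146,96.855) → (12.505,110.430). Closed: final G1 returns to the first vertex.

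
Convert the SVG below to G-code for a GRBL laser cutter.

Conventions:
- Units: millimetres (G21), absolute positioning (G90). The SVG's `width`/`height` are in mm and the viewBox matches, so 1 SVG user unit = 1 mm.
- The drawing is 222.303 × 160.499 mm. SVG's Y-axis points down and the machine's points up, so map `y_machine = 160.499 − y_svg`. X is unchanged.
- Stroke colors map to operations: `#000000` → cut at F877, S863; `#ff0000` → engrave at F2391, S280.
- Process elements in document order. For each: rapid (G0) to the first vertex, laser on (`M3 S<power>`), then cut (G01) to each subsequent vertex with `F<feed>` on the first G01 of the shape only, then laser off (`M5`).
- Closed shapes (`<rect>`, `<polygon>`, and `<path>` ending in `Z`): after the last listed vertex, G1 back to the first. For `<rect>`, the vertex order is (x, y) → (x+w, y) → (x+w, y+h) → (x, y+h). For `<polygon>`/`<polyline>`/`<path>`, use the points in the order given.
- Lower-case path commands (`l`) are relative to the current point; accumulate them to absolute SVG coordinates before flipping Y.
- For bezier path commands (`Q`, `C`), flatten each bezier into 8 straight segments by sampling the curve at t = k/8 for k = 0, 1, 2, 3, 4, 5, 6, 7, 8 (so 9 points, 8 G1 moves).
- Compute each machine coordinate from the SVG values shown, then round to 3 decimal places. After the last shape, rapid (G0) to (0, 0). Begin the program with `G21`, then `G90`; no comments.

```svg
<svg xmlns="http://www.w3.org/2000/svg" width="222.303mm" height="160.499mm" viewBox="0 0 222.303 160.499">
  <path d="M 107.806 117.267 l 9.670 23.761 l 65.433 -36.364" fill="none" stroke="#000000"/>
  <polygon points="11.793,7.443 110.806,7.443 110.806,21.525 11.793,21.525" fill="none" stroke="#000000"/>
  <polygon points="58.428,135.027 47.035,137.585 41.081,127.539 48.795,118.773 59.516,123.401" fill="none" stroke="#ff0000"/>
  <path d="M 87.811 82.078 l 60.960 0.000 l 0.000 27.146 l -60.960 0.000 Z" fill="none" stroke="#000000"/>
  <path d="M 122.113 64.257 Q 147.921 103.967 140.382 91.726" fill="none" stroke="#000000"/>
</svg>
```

1 u = 1 mm; y_m = 160.499 − y.

[1] `<path>` open polyline, #000000→cut S863 F877: (107.806,43.232) → (117.476,19.471) → (182.909,55.835)

[2] `<polygon>` rectangle, #000000→cut S863 F877: (11.793,153.056) → (110.806,153.056) → (110.806,138.974) → (11.793,138.974) → (11.793,153.056) (closed)

[3] `<polygon>` regular polygon, #ff0000→engrave S280 F2391: (58.428,25.472) → (47.035,22.914) → (41.081,32.960) → (48.795,41.726) → (59.516,37.098) → (58.428,25.472) (closed)

[4] `<path>` rectangle, #000000→cut S863 F877: (87.811,78.421) → (148.771,78.421) → (148.771,51.275) → (87.811,51.275) → (87.811,78.421) (closed)

[5] `<path>` quadratic bezier, #000000→cut S863 F877: (122.113,96.242) → (128.044,87.126) → (132.933,79.634) → (136.780,73.765) → (139.584,69.520) → (141.347,66.898) → (142.067,65.899) → (141.746,66.524) → (140.382,68.773)

G21
G90
G0 X107.806 Y43.232
M3 S863
G01 X117.476 Y19.471 F877
G01 X182.909 Y55.835
M5
G0 X11.793 Y153.056
M3 S863
G01 X110.806 Y153.056 F877
G01 X110.806 Y138.974
G01 X11.793 Y138.974
G01 X11.793 Y153.056
M5
G0 X58.428 Y25.472
M3 S280
G01 X47.035 Y22.914 F2391
G01 X41.081 Y32.960
G01 X48.795 Y41.726
G01 X59.516 Y37.098
G01 X58.428 Y25.472
M5
G0 X87.811 Y78.421
M3 S863
G01 X148.771 Y78.421 F877
G01 X148.771 Y51.275
G01 X87.811 Y51.275
G01 X87.811 Y78.421
M5
G0 X122.113 Y96.242
M3 S863
G01 X128.044 Y87.126 F877
G01 X132.933 Y79.634
G01 X136.780 Y73.765
G01 X139.584 Y69.520
G01 X141.347 Y66.898
G01 X142.067 Y65.899
G01 X141.746 Y66.524
G01 X140.382 Y68.773
M5
G0 X0.000 Y0.000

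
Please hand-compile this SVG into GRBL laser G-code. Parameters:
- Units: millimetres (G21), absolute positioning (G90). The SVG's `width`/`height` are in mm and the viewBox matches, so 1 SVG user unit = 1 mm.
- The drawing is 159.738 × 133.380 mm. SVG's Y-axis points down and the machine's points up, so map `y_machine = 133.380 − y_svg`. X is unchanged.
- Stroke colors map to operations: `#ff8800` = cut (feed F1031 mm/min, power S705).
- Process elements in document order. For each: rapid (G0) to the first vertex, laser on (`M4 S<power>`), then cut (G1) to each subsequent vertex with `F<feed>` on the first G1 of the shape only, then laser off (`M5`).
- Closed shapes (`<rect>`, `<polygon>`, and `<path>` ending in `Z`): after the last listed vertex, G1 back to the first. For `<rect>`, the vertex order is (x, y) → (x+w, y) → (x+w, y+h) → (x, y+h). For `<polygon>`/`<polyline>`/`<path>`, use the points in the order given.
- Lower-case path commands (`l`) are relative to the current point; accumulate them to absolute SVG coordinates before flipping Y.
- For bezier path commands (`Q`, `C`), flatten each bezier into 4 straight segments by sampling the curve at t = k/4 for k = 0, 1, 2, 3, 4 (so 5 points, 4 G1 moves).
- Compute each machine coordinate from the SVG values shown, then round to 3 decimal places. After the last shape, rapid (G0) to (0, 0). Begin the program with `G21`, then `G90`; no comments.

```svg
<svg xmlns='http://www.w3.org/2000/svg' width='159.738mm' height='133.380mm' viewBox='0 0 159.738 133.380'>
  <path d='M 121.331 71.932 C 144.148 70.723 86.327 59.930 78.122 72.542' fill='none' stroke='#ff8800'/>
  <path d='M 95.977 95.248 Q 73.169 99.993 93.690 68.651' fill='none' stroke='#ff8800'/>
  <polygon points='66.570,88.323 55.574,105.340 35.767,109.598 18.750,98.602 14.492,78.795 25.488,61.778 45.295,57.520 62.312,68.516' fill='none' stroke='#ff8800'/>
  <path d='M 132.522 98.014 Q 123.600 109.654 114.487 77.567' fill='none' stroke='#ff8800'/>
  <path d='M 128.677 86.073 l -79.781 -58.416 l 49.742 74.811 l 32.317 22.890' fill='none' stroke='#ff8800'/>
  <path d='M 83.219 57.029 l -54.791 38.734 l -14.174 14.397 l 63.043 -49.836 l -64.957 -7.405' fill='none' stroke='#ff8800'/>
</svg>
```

1 u = 1 mm; y_m = 133.380 − y.

[1] `<path>` cubic bezier, #ff8800→cut S705 F1031: (121.331,61.448) → (125.359,63.636) → (111.360,66.326) → (91.544,66.424) → (78.122,60.838)

[2] `<path>` quadratic bezier, #ff8800→cut S705 F1031: (95.977,38.132) → (87.281,38.015) → (84.001,42.409) → (86.138,51.313) → (93.690,64.729)

[3] `<polygon>` regular polygon, #ff8800→cut S705 F1031: (66.570,45.057) → (55.574,28.040) → (35.767,23.782) → (18.750,34.778) → (14.492,54.585) → (25.488,71.602) → (45.295,75.860) → (62.312,64.864) → (66.570,45.057) (closed)

[4] `<path>` quadratic bezier, #ff8800→cut S705 F1031: (132.522,35.366) → (128.049,32.279) → (123.552,34.658) → (119.032,42.502) → (114.487,55.813)

[5] `<path>` open polyline, #ff8800→cut S705 F1031: (128.677,47.307) → (48.896,105.723) → (98.638,30.912) → (130.955,8.022)

[6] `<path>` open polyline, #ff8800→cut S705 F1031: (83.219,76.351) → (28.428,37.617) → (14.254,23.220) → (77.297,73.056) → (12.340,80.461)

G21
G90
G0 X121.331 Y61.448
M4 S705
G1 X125.359 Y63.636 F1031
G1 X111.360 Y66.326
G1 X91.544 Y66.424
G1 X78.122 Y60.838
M5
G0 X95.977 Y38.132
M4 S705
G1 X87.281 Y38.015 F1031
G1 X84.001 Y42.409
G1 X86.138 Y51.313
G1 X93.690 Y64.729
M5
G0 X66.570 Y45.057
M4 S705
G1 X55.574 Y28.040 F1031
G1 X35.767 Y23.782
G1 X18.750 Y34.778
G1 X14.492 Y54.585
G1 X25.488 Y71.602
G1 X45.295 Y75.860
G1 X62.312 Y64.864
G1 X66.570 Y45.057
M5
G0 X132.522 Y35.366
M4 S705
G1 X128.049 Y32.279 F1031
G1 X123.552 Y34.658
G1 X119.032 Y42.502
G1 X114.487 Y55.813
M5
G0 X128.677 Y47.307
M4 S705
G1 X48.896 Y105.723 F1031
G1 X98.638 Y30.912
G1 X130.955 Y8.022
M5
G0 X83.219 Y76.351
M4 S705
G1 X28.428 Y37.617 F1031
G1 X14.254 Y23.220
G1 X77.297 Y73.056
G1 X12.340 Y80.461
M5
G0 X0.000 Y0.000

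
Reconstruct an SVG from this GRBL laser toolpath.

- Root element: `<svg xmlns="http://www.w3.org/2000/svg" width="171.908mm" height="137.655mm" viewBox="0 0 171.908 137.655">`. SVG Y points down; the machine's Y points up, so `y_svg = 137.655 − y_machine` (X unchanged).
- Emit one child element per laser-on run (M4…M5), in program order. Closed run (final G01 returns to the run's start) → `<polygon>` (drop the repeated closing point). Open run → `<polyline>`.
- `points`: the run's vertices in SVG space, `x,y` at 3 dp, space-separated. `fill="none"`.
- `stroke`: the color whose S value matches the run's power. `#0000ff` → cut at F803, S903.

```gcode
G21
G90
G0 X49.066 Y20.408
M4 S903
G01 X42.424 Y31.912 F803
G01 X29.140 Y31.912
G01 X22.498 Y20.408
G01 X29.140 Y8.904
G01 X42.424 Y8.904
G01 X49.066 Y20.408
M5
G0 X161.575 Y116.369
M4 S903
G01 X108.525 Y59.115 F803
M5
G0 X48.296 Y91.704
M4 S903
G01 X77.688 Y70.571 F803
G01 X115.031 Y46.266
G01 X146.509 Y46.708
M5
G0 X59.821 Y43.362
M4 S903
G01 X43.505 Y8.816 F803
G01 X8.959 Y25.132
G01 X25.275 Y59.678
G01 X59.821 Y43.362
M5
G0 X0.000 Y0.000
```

<svg xmlns="http://www.w3.org/2000/svg" width="171.908mm" height="137.655mm" viewBox="0 0 171.908 137.655">
  <polygon points="49.066,117.247 42.424,105.743 29.140,105.743 22.498,117.247 29.140,128.751 42.424,128.751" fill="none" stroke="#0000ff"/>
  <polyline points="161.575,21.286 108.525,78.540" fill="none" stroke="#0000ff"/>
  <polyline points="48.296,45.951 77.688,67.084 115.031,91.389 146.509,90.947" fill="none" stroke="#0000ff"/>
  <polygon points="59.821,94.293 43.505,128.839 8.959,112.523 25.275,77.977" fill="none" stroke="#0000ff"/>
</svg>

y_svg = 137.655 − y_m. Every run uses S903, so all elements get stroke `#0000ff` (cut).

[1] closed run; points: 49.066,117.247 42.424,105.743 29.140,105.743 22.498,117.247 29.140,128.751 42.424,128.751

[2] open run; points: 161.575,21.286 108.525,78.540

[3] open run; points: 48.296,45.951 77.688,67.084 115.031,91.389 146.509,90.947

[4] closed run; points: 59.821,94.293 43.505,128.839 8.959,112.523 25.275,77.977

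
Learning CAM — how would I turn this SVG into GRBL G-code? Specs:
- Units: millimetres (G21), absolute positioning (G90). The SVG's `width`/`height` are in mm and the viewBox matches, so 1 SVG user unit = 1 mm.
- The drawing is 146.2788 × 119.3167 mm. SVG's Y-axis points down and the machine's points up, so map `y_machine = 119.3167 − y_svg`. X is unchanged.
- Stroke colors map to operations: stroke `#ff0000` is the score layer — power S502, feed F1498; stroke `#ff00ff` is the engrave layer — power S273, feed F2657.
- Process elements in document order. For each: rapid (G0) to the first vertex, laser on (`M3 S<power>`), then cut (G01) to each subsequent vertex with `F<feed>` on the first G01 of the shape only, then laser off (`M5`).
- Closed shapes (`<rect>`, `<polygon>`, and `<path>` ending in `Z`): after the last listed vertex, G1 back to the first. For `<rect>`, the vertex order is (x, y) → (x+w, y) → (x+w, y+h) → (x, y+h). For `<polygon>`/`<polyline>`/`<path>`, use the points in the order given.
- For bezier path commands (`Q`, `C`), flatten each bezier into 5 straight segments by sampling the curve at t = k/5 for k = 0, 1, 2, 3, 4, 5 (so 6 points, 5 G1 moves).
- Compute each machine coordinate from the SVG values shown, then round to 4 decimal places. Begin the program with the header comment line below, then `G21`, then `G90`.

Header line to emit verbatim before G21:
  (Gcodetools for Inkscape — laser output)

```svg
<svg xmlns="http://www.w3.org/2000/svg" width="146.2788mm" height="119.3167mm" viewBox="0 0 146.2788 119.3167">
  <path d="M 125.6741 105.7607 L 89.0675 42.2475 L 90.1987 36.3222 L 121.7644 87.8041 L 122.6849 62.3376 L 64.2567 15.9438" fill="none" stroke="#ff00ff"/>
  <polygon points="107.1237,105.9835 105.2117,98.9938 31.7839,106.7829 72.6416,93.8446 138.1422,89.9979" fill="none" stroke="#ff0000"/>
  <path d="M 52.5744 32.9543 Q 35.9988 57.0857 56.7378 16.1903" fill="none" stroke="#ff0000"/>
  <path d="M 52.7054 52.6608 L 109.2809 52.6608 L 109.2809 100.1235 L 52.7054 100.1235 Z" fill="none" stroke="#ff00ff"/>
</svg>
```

(Gcodetools for Inkscape — laser output)
G21
G90
G0 X125.6741 Y13.5560
M3 S273
G01 X89.0675 Y77.0692 F2657
G01 X90.1987 Y82.9945
G01 X121.7644 Y31.5126
G01 X122.6849 Y56.9791
G01 X64.2567 Y103.3729
M5
G0 X107.1237 Y13.3332
M3 S502
G01 X105.2117 Y20.3229 F1498
G01 X31.7839 Y12.5338
G01 X72.6416 Y25.4721
G01 X138.1422 Y29.3188
G01 X107.1237 Y13.3332
M5
G0 X52.5744 Y86.3624
M3 S502
G01 X47.4367 Y79.3109 F1498
G01 X45.2843 Y77.4616
G01 X46.1169 Y80.8144
G01 X49.9348 Y89.3693
G01 X56.7378 Y103.1264
M5
G0 X52.7054 Y66.6559
M3 S273
G01 X109.2809 Y66.6559 F2657
G01 X109.2809 Y19.1932
G01 X52.7054 Y19.1932
G01 X52.7054 Y66.6559
M5

1 u = 1 mm; y_m = 119.3167 − y.

[1] `<path>` open polyline, #ff00ff→engrave S273 F2657: (125.6741,13.5560) → (89.0675,77.0692) → (90.1987,82.9945) → (121.7644,31.5126) → (122.6849,56.9791) → (64.2567,103.3729)

[2] `<polygon>` closed polygon, #ff0000→score S502 F1498: (107.1237,13.3332) → (105.2117,20.3229) → (31.7839,12.5338) → (72.6416,25.4721) → (138.1422,29.3188) → (107.1237,13.3332) (closed)

[3] `<path>` quadratic bezier, #ff0000→score S502 F1498: (52.5744,86.3624) → (47.4367,79.3109) → (45.2843,77.4616) → (46.1169,80.8144) → (49.9348,89.3693) → (56.7378,103.1264)

[4] `<path>` rectangle, #ff00ff→engrave S273 F2657: (52.7054,66.6559) → (109.2809,66.6559) → (109.2809,19.1932) → (52.7054,19.1932) → (52.7054,66.6559) (closed)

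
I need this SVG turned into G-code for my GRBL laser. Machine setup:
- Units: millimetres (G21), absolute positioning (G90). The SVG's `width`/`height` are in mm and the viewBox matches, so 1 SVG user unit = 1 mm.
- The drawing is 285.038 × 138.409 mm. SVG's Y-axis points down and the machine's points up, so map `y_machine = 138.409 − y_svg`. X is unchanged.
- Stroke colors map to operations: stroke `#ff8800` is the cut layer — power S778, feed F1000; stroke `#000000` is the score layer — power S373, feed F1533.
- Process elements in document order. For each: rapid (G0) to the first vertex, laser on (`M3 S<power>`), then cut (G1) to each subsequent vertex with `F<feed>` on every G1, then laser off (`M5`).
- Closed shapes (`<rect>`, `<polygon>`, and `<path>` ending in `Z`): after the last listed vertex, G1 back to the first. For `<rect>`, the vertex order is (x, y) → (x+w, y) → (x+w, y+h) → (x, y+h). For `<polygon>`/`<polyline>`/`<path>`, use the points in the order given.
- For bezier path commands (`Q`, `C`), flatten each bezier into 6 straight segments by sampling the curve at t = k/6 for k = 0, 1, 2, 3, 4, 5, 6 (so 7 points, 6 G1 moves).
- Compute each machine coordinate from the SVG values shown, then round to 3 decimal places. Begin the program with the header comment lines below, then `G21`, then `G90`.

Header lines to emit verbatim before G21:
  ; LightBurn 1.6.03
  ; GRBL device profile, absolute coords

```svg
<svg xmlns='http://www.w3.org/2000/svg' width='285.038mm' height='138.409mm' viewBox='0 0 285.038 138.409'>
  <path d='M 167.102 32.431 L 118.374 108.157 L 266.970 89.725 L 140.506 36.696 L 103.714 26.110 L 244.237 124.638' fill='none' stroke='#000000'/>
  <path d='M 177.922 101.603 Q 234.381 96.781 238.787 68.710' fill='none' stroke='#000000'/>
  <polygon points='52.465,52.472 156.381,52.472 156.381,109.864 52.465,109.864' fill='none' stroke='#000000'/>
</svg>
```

; LightBurn 1.6.03
; GRBL device profile, absolute coords
G21
G90
G0 X167.102 Y105.978
M3 S373
G1 X118.374 Y30.252 F1533
G1 X266.970 Y48.684 F1533
G1 X140.506 Y101.713 F1533
G1 X103.714 Y112.299 F1533
G1 X244.237 Y13.771 F1533
M5
G0 X177.922 Y36.806
M3 S373
G1 X195.296 Y39.059 F1533
G1 X209.778 Y42.604 F1533
G1 X221.368 Y47.440 F1533
G1 X230.066 Y53.568 F1533
G1 X235.872 Y60.988 F1533
G1 X238.787 Y69.699 F1533
M5
G0 X52.465 Y85.937
M3 S373
G1 X156.381 Y85.937 F1533
G1 X156.381 Y28.545 F1533
G1 X52.465 Y28.545 F1533
G1 X52.465 Y85.937 F1533
M5

Since the viewBox matches the mm dimensions, user units are millimetres directly. The only transform is the Y-flip y_m = 138.409 − y_svg.

Shape 1 is a open polyline drawn with `<path>`. Its stroke #000000 means score at S373, F1533. After flipping Y the toolpath is (167.102,105.978) → (118.374,30.252) → (266.970,48.684) → (140.506,101.713) → (103.714,112.299) → (244.237,13.771).

Shape 2 is a quadratic bezier drawn with `<path>`. Its stroke #000000 means score at S373, F1533. After flipping Y the toolpath is (177.922,36.806) → (195.296,39.059) → (209.778,42.604) → (221.368,47.440) → (230.066,53.568) → (235.872,60.988) → (238.787,69.699).

Shape 3 is a rectangle drawn with `<polygon>`. Its stroke #000000 means score at S373, F1533. After flipping Y the toolpath is (52.465,85.937) → (156.381,85.937) → (156.381,28.545) → (52.465,28.545) → (52.465,85.937), returning to the start.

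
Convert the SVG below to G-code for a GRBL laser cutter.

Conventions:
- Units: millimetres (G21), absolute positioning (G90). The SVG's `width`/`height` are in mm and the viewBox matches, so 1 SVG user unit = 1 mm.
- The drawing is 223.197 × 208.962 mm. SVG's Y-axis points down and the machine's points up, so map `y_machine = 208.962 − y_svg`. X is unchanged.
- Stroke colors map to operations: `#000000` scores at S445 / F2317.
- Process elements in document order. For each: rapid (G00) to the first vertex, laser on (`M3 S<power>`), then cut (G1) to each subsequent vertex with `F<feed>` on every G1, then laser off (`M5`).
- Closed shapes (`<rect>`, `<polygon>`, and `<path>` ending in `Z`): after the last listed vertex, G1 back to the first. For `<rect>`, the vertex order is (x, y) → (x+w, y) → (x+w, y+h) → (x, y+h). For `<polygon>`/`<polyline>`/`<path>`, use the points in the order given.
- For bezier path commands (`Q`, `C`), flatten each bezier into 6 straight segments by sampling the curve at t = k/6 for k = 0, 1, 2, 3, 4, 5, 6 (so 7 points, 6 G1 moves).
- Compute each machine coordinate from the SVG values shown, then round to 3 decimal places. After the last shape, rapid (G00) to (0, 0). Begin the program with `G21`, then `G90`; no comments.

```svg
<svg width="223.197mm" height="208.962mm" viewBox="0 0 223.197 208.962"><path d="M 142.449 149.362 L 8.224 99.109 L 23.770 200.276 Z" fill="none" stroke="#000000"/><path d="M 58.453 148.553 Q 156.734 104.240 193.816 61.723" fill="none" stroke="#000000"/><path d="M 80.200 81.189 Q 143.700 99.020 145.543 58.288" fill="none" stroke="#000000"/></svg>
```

G21
G90
G00 X142.449 Y59.600
M3 S445
G1 X8.224 Y109.853 F2317
G1 X23.770 Y8.686 F2317
G1 X142.449 Y59.600 F2317
M5
G00 X58.453 Y60.409
M3 S445
G1 X89.513 Y75.130 F2317
G1 X117.174 Y89.751 F2317
G1 X141.434 Y104.273 F2317
G1 X162.295 Y118.695 F2317
G1 X179.755 Y133.017 F2317
G1 X193.816 Y147.239 F2317
M5
G00 X80.200 Y127.773
M3 S445
G1 X99.654 Y123.456 F2317
G1 X115.683 Y122.393 F2317
G1 X128.286 Y124.583 F2317
G1 X137.464 Y130.026 F2317
G1 X143.216 Y138.723 F2317
G1 X145.543 Y150.674 F2317
M5
G00 X0.000 Y0.000

Since the viewBox matches the mm dimensions, user units are millimetres directly. The only transform is the Y-flip y_m = 208.962 − y_svg.

Shape 1 is a closed polygon drawn with `<path>`. Its stroke #000000 means score at S445, F2317. After flipping Y the toolpath is (142.449,59.600) → (8.224,109.853) → (23.770,8.686) → (142.449,59.600), returning to the start.

Shape 2 is a quadratic bezier drawn with `<path>`. Its stroke #000000 means score at S445, F2317. After flipping Y the toolpath is (58.453,60.409) → (89.513,75.130) → (117.174,89.751) → (141.434,104.273) → (162.295,118.695) → (179.755,133.017) → (193.816,147.239).

Shape 3 is a quadratic bezier drawn with `<path>`. Its stroke #000000 means score at S445, F2317. After flipping Y the toolpath is (80.200,127.773) → (99.654,123.456) → (115.683,122.393) → (128.286,124.583) → (137.464,130.026) → (143.216,138.723) → (145.543,150.674).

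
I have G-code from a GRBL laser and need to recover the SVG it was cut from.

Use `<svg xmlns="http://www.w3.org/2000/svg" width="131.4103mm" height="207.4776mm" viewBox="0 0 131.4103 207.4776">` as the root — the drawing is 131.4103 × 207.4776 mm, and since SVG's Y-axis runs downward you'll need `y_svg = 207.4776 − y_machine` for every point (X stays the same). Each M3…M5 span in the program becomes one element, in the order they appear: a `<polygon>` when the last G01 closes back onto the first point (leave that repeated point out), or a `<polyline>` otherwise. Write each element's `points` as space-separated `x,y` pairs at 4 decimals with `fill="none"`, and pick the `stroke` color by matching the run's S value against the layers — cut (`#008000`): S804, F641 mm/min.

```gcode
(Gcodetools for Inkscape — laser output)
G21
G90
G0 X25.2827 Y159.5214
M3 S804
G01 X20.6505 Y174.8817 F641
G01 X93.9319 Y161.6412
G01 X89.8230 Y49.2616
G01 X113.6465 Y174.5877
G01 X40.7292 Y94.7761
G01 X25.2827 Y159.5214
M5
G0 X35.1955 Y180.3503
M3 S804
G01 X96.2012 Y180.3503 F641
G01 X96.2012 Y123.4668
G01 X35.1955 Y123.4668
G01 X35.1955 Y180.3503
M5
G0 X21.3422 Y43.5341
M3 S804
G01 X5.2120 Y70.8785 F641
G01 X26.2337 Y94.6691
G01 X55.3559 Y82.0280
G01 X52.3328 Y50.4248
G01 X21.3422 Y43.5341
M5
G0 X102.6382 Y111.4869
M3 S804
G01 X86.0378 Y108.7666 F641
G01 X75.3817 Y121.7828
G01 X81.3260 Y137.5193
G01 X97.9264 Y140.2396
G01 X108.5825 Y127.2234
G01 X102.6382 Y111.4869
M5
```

<svg xmlns="http://www.w3.org/2000/svg" width="131.4103mm" height="207.4776mm" viewBox="0 0 131.4103 207.4776">
  <polygon points="25.2827,47.9562 20.6505,32.5959 93.9319,45.8364 89.8230,158.2160 113.6465,32.8899 40.7292,112.7015" fill="none" stroke="#008000"/>
  <polygon points="35.1955,27.1273 96.2012,27.1273 96.2012,84.0108 35.1955,84.0108" fill="none" stroke="#008000"/>
  <polygon points="21.3422,163.9435 5.2120,136.5991 26.2337,112.8085 55.3559,125.4496 52.3328,157.0528" fill="none" stroke="#008000"/>
  <polygon points="102.6382,95.9907 86.0378,98.7110 75.3817,85.6948 81.3260,69.9583 97.9264,67.2380 108.5825,80.2542" fill="none" stroke="#008000"/>
</svg>

Each laser-on run becomes one SVG element. Flip Y back into SVG space with y_svg = 207.4776 − y_machine. Every run uses S804, so all elements get stroke `#008000` (cut).

Run 1: The run returns to its start, so emit a `<polygon>` with points (Y-flipped): 25.2827,47.9562 20.6505,32.5959 93.9319,45.8364 89.8230,158.2160 113.6465,32.8899 40.7292,112.7015.

Run 2: The run returns to its start, so emit a `<polygon>` with points (Y-flipped): 35.1955,27.1273 96.2012,27.1273 96.2012,84.0108 35.1955,84.0108.

Run 3: The run returns to its start, so emit a `<polygon>` with points (Y-flipped): 21.3422,163.9435 5.2120,136.5991 26.2337,112.8085 55.3559,125.4496 52.3328,157.0528.

Run 4: The run returns to its start, so emit a `<polygon>` with points (Y-flipped): 102.6382,95.9907 86.0378,98.7110 75.3817,85.6948 81.3260,69.9583 97.9264,67.2380 108.5825,80.2542.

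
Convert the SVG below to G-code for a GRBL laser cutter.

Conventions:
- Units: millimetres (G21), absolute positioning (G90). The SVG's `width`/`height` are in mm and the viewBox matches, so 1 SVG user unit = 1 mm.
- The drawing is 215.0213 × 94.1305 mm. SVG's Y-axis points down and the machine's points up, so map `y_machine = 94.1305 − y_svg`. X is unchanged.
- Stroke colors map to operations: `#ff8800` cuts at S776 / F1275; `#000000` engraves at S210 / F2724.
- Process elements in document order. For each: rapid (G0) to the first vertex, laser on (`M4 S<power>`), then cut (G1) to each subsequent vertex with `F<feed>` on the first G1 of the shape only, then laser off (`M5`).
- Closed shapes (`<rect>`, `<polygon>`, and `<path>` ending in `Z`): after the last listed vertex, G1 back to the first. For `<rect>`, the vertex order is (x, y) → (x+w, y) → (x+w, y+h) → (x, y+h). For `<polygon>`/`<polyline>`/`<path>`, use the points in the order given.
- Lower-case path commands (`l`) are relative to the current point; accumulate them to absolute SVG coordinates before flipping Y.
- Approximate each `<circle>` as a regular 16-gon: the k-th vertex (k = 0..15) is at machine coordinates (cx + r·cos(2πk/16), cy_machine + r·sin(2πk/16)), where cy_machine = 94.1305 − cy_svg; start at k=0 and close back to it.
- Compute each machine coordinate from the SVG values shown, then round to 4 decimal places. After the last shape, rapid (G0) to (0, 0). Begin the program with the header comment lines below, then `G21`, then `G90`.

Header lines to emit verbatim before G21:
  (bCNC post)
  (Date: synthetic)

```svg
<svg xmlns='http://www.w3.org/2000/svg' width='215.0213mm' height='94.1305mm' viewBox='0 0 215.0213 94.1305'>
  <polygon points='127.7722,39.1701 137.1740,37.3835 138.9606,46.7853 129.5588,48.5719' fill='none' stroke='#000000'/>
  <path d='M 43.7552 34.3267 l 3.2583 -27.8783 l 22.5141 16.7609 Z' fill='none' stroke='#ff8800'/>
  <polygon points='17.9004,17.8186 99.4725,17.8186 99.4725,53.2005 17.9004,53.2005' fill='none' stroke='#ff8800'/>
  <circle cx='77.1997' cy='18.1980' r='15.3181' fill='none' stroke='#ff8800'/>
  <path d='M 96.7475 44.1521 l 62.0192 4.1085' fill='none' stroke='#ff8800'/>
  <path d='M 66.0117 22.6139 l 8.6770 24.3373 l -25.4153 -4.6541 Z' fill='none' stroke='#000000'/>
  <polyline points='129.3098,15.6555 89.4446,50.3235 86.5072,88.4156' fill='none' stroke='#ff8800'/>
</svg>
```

(bCNC post)
(Date: synthetic)
G21
G90
G0 X127.7722 Y54.9604
M4 S210
G1 X137.1740 Y56.7470 F2724
G1 X138.9606 Y47.3452
G1 X129.5588 Y45.5586
G1 X127.7722 Y54.9604
M5
G0 X43.7552 Y59.8038
M4 S776
G1 X47.0135 Y87.6821 F1275
G1 X69.5276 Y70.9212
G1 X43.7552 Y59.8038
M5
G0 X17.9004 Y76.3119
M4 S776
G1 X99.4725 Y76.3119 F1275
G1 X99.4725 Y40.9300
G1 X17.9004 Y40.9300
G1 X17.9004 Y76.3119
M5
G0 X92.5178 Y75.9325
M4 S776
G1 X91.3518 Y81.7945 F1275
G1 X88.0312 Y86.7640
G1 X83.0617 Y90.0846
G1 X77.1997 Y91.2506
G1 X71.3377 Y90.0846
G1 X66.3682 Y86.7640
G1 X63.0476 Y81.7945
G1 X61.8816 Y75.9325
G1 X63.0476 Y70.0705
G1 X66.3682 Y65.1010
G1 X71.3377 Y61.7804
G1 X77.1997 Y60.6144
G1 X83.0617 Y61.7804
G1 X88.0312 Y65.1010
G1 X91.3518 Y70.0705
G1 X92.5178 Y75.9325
M5
G0 X96.7475 Y49.9784
M4 S776
G1 X158.7667 Y45.8699 F1275
M5
G0 X66.0117 Y71.5166
M4 S210
G1 X74.6887 Y47.1793 F2724
G1 X49.2734 Y51.8334
G1 X66.0117 Y71.5166
M5
G0 X129.3098 Y78.4750
M4 S776
G1 X89.4446 Y43.8070 F1275
G1 X86.5072 Y5.7149
M5
G0 X0.0000 Y0.0000

1 u = 1 mm; y_m = 94.1305 − y.

[1] `<polygon>` regular polygon, #000000→engrave S210 F2724: (127.7722,54.9604) → (137.1740,56.7470) → (138.9606,47.3452) → (129.5588,45.5586) → (127.7722,54.9604) (closed)

[2] `<path>` regular polygon, #ff8800→cut S776 F1275: (43.7552,59.8038) → (47.0135,87.6821) → (69.5276,70.9212) → (43.7552,59.8038) (closed)

[3] `<polygon>` rectangle, #ff8800→cut S776 F1275: (17.9004,76.3119) → (99.4725,76.3119) → (99.4725,40.9300) → (17.9004,40.9300) → (17.9004,76.3119) (closed)

[4] `<circle>` circle, #ff8800→cut S776 F1275: (92.5178,75.9325) → (91.3518,81.7945) → (88.0312,86.7640) → (83.0617,90.0846) → (77.1997,91.2506) → (71.3377,90.0846) → (66.3682,86.7640) → (63.0476,81.7945) → (61.8816,75.9325) → (63.0476,70.0705) → (66.3682,65.1010) → (71.3377,61.7804) → (77.1997,60.6144) → (83.0617,61.7804) → (88.0312,65.1010) → (91.3518,70.0705) → (92.5178,75.9325) (closed)

[5] `<path>` line segment, #ff8800→cut S776 F1275: (96.7475,49.9784) → (158.7667,45.8699)

[6] `<path>` regular polygon, #000000→engrave S210 F2724: (66.0117,71.5166) → (74.6887,47.1793) → (49.2734,51.8334) → (66.0117,71.5166) (closed)

[7] `<polyline>` open polyline, #ff8800→cut S776 F1275: (129.3098,78.4750) → (89.4446,43.8070) → (86.5072,5.7149)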